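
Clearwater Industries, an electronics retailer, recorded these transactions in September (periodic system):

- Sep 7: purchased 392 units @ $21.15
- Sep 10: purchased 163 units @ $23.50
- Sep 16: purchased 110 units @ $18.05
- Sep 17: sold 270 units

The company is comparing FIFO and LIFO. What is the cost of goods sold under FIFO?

FIFO COGS: 270 @ $21.15 = $5,710.50
LIFO COGS: 110 @ $18.05 + 160 @ $23.50 = $5,745.50

COGS = $5,710.50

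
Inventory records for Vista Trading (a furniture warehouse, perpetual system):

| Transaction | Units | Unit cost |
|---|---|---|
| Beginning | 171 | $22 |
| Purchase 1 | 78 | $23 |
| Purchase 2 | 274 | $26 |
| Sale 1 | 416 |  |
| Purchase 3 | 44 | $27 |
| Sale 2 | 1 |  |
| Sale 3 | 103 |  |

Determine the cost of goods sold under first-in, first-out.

Sale 1 (416) [FIFO — oldest first]: 171 @ $22 + 78 @ $23 + 167 @ $26 = $9,898
Sale 2 (1) [FIFO — oldest first]: 1 @ $26 = $26
Sale 3 (103) [FIFO — oldest first]: 103 @ $26 = $2,678
Total COGS = $9,898 + $26 + $2,678 = $12,602
Ending inventory: 3 @ $26 + 44 @ $27 = $1,266

COGS = $12,602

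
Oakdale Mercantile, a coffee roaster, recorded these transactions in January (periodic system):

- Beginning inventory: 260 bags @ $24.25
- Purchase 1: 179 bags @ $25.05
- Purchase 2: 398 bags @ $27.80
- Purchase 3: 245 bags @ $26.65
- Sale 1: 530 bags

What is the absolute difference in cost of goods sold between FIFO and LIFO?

FIFO COGS: 260 @ $24.25 + 179 @ $25.05 + 91 @ $27.80 = $13,318.75
LIFO COGS: 245 @ $26.65 + 285 @ $27.80 = $14,452.25
Difference = |$13,318.75 − $14,452.25| = $1,133.50

$1,133.50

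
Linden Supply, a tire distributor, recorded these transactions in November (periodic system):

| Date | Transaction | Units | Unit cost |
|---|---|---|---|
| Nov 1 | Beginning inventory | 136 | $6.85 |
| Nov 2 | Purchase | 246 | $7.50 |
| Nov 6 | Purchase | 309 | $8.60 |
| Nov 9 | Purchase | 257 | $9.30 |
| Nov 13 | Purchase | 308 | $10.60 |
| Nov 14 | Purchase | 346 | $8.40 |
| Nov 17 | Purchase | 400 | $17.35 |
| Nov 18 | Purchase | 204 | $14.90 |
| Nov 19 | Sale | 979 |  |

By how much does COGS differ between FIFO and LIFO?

FIFO COGS: 136 @ $6.85 + 246 @ $7.50 + 309 @ $8.60 + 257 @ $9.30 + 31 @ $10.60 = $8,152.70
LIFO COGS: 204 @ $14.90 + 400 @ $17.35 + 346 @ $8.40 + 29 @ $10.60 = $13,193.40
Difference = |$8,152.70 − $13,193.40| = $5,040.70

$5,040.70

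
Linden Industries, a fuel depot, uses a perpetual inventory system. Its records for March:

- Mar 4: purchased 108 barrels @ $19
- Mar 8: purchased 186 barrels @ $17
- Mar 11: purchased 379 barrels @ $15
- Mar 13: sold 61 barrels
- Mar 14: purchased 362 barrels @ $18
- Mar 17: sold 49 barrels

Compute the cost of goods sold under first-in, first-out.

COGS = $2,086

Mar 13, 61 sold [FIFO — oldest first]: 61 @ $19 = $1,159
Mar 17, 49 sold [FIFO — oldest first]: 47 @ $19 + 2 @ $17 = $927
Total COGS = $1,159 + $927 = $2,086
Ending inventory: 184 @ $17 + 379 @ $15 + 362 @ $18 = $15,329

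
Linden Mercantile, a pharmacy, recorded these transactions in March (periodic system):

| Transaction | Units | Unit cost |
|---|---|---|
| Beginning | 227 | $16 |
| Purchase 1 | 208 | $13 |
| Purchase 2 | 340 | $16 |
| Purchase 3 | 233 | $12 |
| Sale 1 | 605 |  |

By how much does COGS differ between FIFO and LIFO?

$404

FIFO COGS: 227 @ $16 + 208 @ $13 + 170 @ $16 = $9,056
LIFO COGS: 233 @ $12 + 340 @ $16 + 32 @ $13 = $8,652
Difference = |$9,056 − $8,652| = $404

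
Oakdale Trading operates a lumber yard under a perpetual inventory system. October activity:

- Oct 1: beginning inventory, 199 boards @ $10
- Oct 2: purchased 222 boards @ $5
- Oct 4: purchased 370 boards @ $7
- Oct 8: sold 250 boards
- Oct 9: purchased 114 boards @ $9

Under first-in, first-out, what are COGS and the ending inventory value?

COGS = $2,245; ending inventory = $4,471

Oct 8, 250 sold [FIFO — oldest first]: 199 @ $10 + 51 @ $5 = $2,245
Ending inventory: 171 @ $5 + 370 @ $7 + 114 @ $9 = $4,471
Check: goods available $6,716 = COGS $2,245 + ending $4,471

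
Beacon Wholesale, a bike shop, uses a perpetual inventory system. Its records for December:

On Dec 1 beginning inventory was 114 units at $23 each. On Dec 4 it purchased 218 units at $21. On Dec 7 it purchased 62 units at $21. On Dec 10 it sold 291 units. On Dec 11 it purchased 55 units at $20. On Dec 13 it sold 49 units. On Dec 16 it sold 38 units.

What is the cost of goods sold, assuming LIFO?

Dec 10, 291 sold [LIFO — newest first]: 62 @ $21 + 218 @ $21 + 11 @ $23 = $6,133
Dec 13, 49 sold [LIFO — newest first]: 49 @ $20 = $980
Dec 16, 38 sold [LIFO — newest first]: 6 @ $20 + 32 @ $23 = $856
Total COGS = $6,133 + $980 + $856 = $7,969
Ending inventory: 71 @ $23 = $1,633

COGS = $7,969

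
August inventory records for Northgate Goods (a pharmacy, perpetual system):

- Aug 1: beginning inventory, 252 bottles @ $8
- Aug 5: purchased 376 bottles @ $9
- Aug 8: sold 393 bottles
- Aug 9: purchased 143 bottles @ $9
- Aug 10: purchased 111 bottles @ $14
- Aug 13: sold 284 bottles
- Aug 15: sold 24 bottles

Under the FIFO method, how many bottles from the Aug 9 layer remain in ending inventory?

70

Aug 8, 393 sold [FIFO — oldest first]: 252 @ $8 + 141 @ $9 = $3,285
Aug 13, 284 sold [FIFO — oldest first]: 235 @ $9 + 49 @ $9 = $2,556
Aug 15, 24 sold [FIFO — oldest first]: 24 @ $9 = $216
Total COGS = $3,285 + $2,556 + $216 = $6,057
Ending inventory: 70 @ $9 + 111 @ $14 = $2,184
Check: goods available $8,241 = COGS $6,057 + ending $2,184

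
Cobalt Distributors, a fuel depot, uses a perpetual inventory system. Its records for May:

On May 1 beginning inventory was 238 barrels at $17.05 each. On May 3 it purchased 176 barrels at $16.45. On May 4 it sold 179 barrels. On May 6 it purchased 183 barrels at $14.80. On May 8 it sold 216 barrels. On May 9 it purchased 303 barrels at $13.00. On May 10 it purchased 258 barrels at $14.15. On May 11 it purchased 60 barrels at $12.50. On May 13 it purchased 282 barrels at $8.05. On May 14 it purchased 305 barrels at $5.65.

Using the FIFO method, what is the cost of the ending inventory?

Ending inventory = $15,354.00

May 4, 179 sold [FIFO — oldest first]: 179 @ $17.05 = $3,051.95
May 8, 216 sold [FIFO — oldest first]: 59 @ $17.05 + 157 @ $16.45 = $3,588.60
Total COGS = $3,051.95 + $3,588.60 = $6,640.55
Ending inventory: 19 @ $16.45 + 183 @ $14.80 + 303 @ $13.00 + 258 @ $14.15 + 60 @ $12.50 + 282 @ $8.05 + 305 @ $5.65 = $15,354.00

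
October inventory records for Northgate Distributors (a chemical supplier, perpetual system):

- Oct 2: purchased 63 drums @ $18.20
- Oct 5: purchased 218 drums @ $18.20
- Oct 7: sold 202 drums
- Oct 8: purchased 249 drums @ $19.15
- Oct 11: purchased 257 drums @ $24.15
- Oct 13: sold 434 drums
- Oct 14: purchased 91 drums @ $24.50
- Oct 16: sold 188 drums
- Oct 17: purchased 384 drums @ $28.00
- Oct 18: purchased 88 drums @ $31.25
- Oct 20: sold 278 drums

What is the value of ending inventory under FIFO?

Oct 7, 202 sold [FIFO — oldest first]: 63 @ $18.20 + 139 @ $18.20 = $3,676.40
Oct 13, 434 sold [FIFO — oldest first]: 79 @ $18.20 + 249 @ $19.15 + 106 @ $24.15 = $8,766.05
Oct 16, 188 sold [FIFO — oldest first]: 151 @ $24.15 + 37 @ $24.50 = $4,553.15
Oct 20, 278 sold [FIFO — oldest first]: 54 @ $24.50 + 224 @ $28.00 = $7,595.00
Total COGS = $3,676.40 + $8,766.05 + $4,553.15 + $7,595.00 = $24,590.60
Ending inventory: 160 @ $28.00 + 88 @ $31.25 = $7,230.00

Ending inventory = $7,230.00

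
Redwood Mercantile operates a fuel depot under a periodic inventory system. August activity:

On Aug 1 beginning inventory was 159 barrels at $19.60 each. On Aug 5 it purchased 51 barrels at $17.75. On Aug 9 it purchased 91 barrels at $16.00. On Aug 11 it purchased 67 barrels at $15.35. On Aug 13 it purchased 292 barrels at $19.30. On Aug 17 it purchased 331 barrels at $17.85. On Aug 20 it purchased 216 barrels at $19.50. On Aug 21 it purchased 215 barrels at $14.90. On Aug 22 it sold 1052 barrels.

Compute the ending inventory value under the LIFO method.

Aug 22, 1052 sold [LIFO — newest first]: 215 @ $14.90 + 216 @ $19.50 + 331 @ $17.85 + 290 @ $19.30 = $18,920.85
Ending inventory: 159 @ $19.60 + 51 @ $17.75 + 91 @ $16.00 + 67 @ $15.35 + 2 @ $19.30 = $6,544.70

Ending inventory = $6,544.70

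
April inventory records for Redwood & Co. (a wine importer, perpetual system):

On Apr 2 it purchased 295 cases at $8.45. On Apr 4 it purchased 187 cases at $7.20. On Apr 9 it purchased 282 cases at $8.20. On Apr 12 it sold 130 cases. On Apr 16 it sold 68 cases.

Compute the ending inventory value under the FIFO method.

Ending inventory = $4,478.45

Apr 12, 130 sold [FIFO — oldest first]: 130 @ $8.45 = $1,098.50
Apr 16, 68 sold [FIFO — oldest first]: 68 @ $8.45 = $574.60
Total COGS = $1,098.50 + $574.60 = $1,673.10
Ending inventory: 97 @ $8.45 + 187 @ $7.20 + 282 @ $8.20 = $4,478.45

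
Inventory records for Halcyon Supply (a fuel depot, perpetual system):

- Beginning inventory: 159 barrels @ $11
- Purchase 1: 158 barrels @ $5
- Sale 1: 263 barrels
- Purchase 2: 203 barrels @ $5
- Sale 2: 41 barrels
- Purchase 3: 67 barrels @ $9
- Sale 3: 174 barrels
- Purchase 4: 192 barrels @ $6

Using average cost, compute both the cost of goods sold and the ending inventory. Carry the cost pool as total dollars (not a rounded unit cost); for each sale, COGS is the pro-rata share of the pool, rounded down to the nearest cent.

After Beginning: 159 on hand, pool $1,749.00 (≈ $11.0000 each)
After Purchase 1: 317 on hand, pool $2,539.00 (≈ $8.0095 each)
Sale 1, sell 263: 263/317 × $2,539.00 → $2,106.48
After Purchase 2: 257 on hand, pool $1,447.52 (≈ $5.6324 each)
Sale 2, sell 41: 41/257 × $1,447.52 → $230.92
After Purchase 3: 283 on hand, pool $1,819.60 (≈ $6.4297 each)
Sale 3, sell 174: 174/283 × $1,819.60 → $1,118.76
After Purchase 4: 301 on hand, pool $1,852.84 (≈ $6.1556 each)
Total COGS = $2,106.48 + $230.92 + $1,118.76 = $3,456.16
Ending inventory (cost pool remaining) = $1,852.84

COGS = $3,456.16; ending inventory = $1,852.84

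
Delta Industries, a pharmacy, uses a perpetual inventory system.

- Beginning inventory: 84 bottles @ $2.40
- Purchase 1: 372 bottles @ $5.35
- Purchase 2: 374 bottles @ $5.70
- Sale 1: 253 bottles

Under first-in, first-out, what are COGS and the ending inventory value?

Sale 1 (253) [FIFO — oldest first]: 84 @ $2.40 + 169 @ $5.35 = $1,105.75
Ending inventory: 203 @ $5.35 + 374 @ $5.70 = $3,217.85

COGS = $1,105.75; ending inventory = $3,217.85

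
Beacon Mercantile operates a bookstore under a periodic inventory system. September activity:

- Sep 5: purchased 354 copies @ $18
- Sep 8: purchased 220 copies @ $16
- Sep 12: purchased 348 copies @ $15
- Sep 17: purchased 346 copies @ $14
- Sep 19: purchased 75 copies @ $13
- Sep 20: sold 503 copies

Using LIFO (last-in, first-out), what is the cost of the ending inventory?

Ending inventory = $13,882

Sep 20, 503 sold [LIFO — newest first]: 75 @ $13 + 346 @ $14 + 82 @ $15 = $7,049
Ending inventory: 354 @ $18 + 220 @ $16 + 266 @ $15 = $13,882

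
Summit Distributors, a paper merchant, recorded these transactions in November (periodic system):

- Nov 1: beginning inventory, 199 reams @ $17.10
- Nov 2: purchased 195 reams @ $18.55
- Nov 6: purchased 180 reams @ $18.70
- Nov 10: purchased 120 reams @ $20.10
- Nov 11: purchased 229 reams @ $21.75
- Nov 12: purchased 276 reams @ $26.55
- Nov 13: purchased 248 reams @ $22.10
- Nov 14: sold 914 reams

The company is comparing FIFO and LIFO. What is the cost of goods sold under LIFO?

COGS = $20,968.05

FIFO COGS: 199 @ $17.10 + 195 @ $18.55 + 180 @ $18.70 + 120 @ $20.10 + 220 @ $21.75 = $17,583.15
LIFO COGS: 248 @ $22.10 + 276 @ $26.55 + 229 @ $21.75 + 120 @ $20.10 + 41 @ $18.70 = $20,968.05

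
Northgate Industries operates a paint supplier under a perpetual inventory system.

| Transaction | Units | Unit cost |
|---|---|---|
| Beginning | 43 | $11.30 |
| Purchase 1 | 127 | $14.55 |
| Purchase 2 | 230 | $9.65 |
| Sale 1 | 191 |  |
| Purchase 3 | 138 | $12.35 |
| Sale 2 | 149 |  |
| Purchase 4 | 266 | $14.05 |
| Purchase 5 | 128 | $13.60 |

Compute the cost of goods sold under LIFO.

COGS = $3,653.60

Sale 1 (191) [LIFO — newest first]: 191 @ $9.65 = $1,843.15
Sale 2 (149) [LIFO — newest first]: 138 @ $12.35 + 11 @ $9.65 = $1,810.45
Total COGS = $1,843.15 + $1,810.45 = $3,653.60
Ending inventory: 43 @ $11.30 + 127 @ $14.55 + 28 @ $9.65 + 266 @ $14.05 + 128 @ $13.60 = $8,082.05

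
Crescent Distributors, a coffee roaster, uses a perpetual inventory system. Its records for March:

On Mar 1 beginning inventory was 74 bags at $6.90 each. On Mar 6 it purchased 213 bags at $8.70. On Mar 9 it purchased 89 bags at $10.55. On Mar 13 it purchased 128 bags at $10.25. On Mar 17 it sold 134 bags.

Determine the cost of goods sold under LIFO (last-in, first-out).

Mar 17, 134 sold [LIFO — newest first]: 128 @ $10.25 + 6 @ $10.55 = $1,375.30
Ending inventory: 74 @ $6.90 + 213 @ $8.70 + 83 @ $10.55 = $3,239.35

COGS = $1,375.30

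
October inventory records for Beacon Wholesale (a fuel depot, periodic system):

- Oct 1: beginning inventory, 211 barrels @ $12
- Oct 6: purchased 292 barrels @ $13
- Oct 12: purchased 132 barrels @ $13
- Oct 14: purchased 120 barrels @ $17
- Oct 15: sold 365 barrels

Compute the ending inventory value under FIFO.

Oct 15, 365 sold [FIFO — oldest first]: 211 @ $12 + 154 @ $13 = $4,534
Ending inventory: 138 @ $13 + 132 @ $13 + 120 @ $17 = $5,550

Ending inventory = $5,550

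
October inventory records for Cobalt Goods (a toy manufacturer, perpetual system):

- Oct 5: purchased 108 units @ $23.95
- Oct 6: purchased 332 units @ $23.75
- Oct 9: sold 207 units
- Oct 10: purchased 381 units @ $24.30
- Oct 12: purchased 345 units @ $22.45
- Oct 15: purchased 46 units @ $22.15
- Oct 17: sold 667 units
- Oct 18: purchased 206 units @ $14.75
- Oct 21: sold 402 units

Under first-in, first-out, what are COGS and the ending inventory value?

COGS = $29,438.05; ending inventory = $2,094.50

Oct 9, 207 sold [FIFO — oldest first]: 108 @ $23.95 + 99 @ $23.75 = $4,937.85
Oct 17, 667 sold [FIFO — oldest first]: 233 @ $23.75 + 381 @ $24.30 + 53 @ $22.45 = $15,981.90
Oct 21, 402 sold [FIFO — oldest first]: 292 @ $22.45 + 46 @ $22.15 + 64 @ $14.75 = $8,518.30
Total COGS = $4,937.85 + $15,981.90 + $8,518.30 = $29,438.05
Ending inventory: 142 @ $14.75 = $2,094.50
Check: goods available $31,532.55 = COGS $29,438.05 + ending $2,094.50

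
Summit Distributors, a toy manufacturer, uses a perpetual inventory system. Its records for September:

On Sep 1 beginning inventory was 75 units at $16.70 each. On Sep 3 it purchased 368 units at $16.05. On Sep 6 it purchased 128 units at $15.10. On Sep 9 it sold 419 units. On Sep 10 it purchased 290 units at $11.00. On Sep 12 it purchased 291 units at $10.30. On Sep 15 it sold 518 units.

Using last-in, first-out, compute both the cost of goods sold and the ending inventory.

COGS = $12,097.65; ending inventory = $3,181.35

Sep 9, 419 sold [LIFO — newest first]: 128 @ $15.10 + 291 @ $16.05 = $6,603.35
Sep 15, 518 sold [LIFO — newest first]: 291 @ $10.30 + 227 @ $11.00 = $5,494.30
Total COGS = $6,603.35 + $5,494.30 = $12,097.65
Ending inventory: 75 @ $16.70 + 77 @ $16.05 + 63 @ $11.00 = $3,181.35
Check: goods available $15,279.00 = COGS $12,097.65 + ending $3,181.35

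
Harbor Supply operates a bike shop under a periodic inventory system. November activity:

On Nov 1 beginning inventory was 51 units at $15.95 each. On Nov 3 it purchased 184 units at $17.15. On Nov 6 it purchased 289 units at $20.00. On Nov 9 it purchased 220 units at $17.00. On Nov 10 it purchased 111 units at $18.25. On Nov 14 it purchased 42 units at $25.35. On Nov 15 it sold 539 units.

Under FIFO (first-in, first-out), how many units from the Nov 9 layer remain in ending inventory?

Nov 15, 539 sold [FIFO — oldest first]: 51 @ $15.95 + 184 @ $17.15 + 289 @ $20.00 + 15 @ $17.00 = $10,004.05
Ending inventory: 205 @ $17.00 + 111 @ $18.25 + 42 @ $25.35 = $6,575.45

205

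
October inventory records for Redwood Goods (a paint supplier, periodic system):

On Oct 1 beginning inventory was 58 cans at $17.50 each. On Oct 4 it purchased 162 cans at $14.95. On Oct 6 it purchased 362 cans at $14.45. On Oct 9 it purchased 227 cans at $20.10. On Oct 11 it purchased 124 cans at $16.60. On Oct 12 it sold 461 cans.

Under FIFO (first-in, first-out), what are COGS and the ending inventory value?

COGS = $6,919.35; ending inventory = $8,369.55

Oct 12, 461 sold [FIFO — oldest first]: 58 @ $17.50 + 162 @ $14.95 + 241 @ $14.45 = $6,919.35
Ending inventory: 121 @ $14.45 + 227 @ $20.10 + 124 @ $16.60 = $8,369.55
Check: goods available $15,288.90 = COGS $6,919.35 + ending $8,369.55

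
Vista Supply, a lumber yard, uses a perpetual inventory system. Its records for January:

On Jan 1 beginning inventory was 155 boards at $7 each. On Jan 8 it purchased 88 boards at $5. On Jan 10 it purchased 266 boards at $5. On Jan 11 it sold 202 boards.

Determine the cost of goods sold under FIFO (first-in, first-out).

Jan 11, 202 sold [FIFO — oldest first]: 155 @ $7 + 47 @ $5 = $1,320
Ending inventory: 41 @ $5 + 266 @ $5 = $1,535

COGS = $1,320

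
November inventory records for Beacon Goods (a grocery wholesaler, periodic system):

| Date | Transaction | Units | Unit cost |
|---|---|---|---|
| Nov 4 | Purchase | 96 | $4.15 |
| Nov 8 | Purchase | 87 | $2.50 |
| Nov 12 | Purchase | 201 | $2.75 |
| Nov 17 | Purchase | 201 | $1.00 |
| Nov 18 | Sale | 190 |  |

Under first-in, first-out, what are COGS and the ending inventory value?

Nov 18, 190 sold [FIFO — oldest first]: 96 @ $4.15 + 87 @ $2.50 + 7 @ $2.75 = $635.15
Ending inventory: 194 @ $2.75 + 201 @ $1.00 = $734.50
Check: goods available $1,369.65 = COGS $635.15 + ending $734.50

COGS = $635.15; ending inventory = $734.50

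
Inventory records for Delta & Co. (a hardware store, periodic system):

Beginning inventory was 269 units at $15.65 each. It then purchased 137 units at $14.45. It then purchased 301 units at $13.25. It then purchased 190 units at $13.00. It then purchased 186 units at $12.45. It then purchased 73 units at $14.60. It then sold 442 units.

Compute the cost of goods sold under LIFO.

COGS = $5,760.50

Sale 1 (442) [LIFO — newest first]: 73 @ $14.60 + 186 @ $12.45 + 183 @ $13.00 = $5,760.50
Ending inventory: 269 @ $15.65 + 137 @ $14.45 + 301 @ $13.25 + 7 @ $13.00 = $10,268.75
Check: goods available $16,029.25 = COGS $5,760.50 + ending $10,268.75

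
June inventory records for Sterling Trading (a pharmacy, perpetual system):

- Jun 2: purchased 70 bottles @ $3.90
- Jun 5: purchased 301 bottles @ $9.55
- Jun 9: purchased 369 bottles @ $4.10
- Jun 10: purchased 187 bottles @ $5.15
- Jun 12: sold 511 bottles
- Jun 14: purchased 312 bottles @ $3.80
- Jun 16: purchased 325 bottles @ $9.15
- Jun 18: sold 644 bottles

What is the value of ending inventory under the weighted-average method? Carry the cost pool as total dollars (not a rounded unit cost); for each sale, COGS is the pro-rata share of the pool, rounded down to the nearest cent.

Ending inventory = $2,595.76

After Jun 2: 70 on hand, pool $273.00 (≈ $3.9000 each)
After Jun 5: 371 on hand, pool $3,147.55 (≈ $8.4840 each)
After Jun 9: 740 on hand, pool $4,660.45 (≈ $6.2979 each)
After Jun 10: 927 on hand, pool $5,623.50 (≈ $6.0663 each)
Jun 12, sell 511: 511/927 × $5,623.50 → $3,099.90
After Jun 14: 728 on hand, pool $3,709.20 (≈ $5.0951 each)
After Jun 16: 1053 on hand, pool $6,682.95 (≈ $6.3466 each)
Jun 18, sell 644: 644/1053 × $6,682.95 → $4,087.19
Total COGS = $3,099.90 + $4,087.19 = $7,187.09
Ending inventory (cost pool remaining) = $2,595.76
Check: goods available $9,782.85 = COGS $7,187.09 + ending $2,595.76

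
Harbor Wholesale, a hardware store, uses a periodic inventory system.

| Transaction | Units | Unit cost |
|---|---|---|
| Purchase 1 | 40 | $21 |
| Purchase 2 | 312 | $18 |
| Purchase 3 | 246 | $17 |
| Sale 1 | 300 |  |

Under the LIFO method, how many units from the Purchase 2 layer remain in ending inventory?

Sale 1 (300) [LIFO — newest first]: 246 @ $17 + 54 @ $18 = $5,154
Ending inventory: 40 @ $21 + 258 @ $18 = $5,484
Check: goods available $10,638 = COGS $5,154 + ending $5,484

258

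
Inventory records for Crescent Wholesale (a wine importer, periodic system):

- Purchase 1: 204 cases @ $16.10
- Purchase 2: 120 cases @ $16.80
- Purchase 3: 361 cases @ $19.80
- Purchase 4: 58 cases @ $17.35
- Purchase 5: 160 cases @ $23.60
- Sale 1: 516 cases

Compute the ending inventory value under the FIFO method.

Ending inventory = $8,128.50

Sale 1 (516) [FIFO — oldest first]: 204 @ $16.10 + 120 @ $16.80 + 192 @ $19.80 = $9,102.00
Ending inventory: 169 @ $19.80 + 58 @ $17.35 + 160 @ $23.60 = $8,128.50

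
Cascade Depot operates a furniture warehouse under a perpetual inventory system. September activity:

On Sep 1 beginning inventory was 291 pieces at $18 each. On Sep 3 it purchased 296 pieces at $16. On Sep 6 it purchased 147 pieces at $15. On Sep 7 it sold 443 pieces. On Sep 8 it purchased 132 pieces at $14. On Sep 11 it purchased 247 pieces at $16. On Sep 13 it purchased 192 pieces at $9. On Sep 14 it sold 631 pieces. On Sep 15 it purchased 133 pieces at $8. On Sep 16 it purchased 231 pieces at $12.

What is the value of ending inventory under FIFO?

Ending inventory = $6,188

Sep 7, 443 sold [FIFO — oldest first]: 291 @ $18 + 152 @ $16 = $7,670
Sep 14, 631 sold [FIFO — oldest first]: 144 @ $16 + 147 @ $15 + 132 @ $14 + 208 @ $16 = $9,685
Total COGS = $7,670 + $9,685 = $17,355
Ending inventory: 39 @ $16 + 192 @ $9 + 133 @ $8 + 231 @ $12 = $6,188
Check: goods available $23,543 = COGS $17,355 + ending $6,188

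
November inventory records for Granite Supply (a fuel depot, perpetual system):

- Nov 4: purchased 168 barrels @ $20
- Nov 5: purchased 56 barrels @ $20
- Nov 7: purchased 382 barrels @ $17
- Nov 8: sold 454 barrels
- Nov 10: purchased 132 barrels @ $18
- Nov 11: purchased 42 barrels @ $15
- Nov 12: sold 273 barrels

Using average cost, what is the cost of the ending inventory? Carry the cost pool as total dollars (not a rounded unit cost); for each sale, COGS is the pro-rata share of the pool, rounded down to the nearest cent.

Ending inventory = $936.21

After Nov 4: 168 on hand, pool $3,360.00 (≈ $20.0000 each)
After Nov 5: 224 on hand, pool $4,480.00 (≈ $20.0000 each)
After Nov 7: 606 on hand, pool $10,974.00 (≈ $18.1089 each)
Nov 8, sell 454: 454/606 × $10,974.00 → $8,221.44
After Nov 10: 284 on hand, pool $5,128.56 (≈ $18.0583 each)
After Nov 11: 326 on hand, pool $5,758.56 (≈ $17.6643 each)
Nov 12, sell 273: 273/326 × $5,758.56 → $4,822.35
Total COGS = $8,221.44 + $4,822.35 = $13,043.79
Ending inventory (cost pool remaining) = $936.21
Check: goods available $13,980.00 = COGS $13,043.79 + ending $936.21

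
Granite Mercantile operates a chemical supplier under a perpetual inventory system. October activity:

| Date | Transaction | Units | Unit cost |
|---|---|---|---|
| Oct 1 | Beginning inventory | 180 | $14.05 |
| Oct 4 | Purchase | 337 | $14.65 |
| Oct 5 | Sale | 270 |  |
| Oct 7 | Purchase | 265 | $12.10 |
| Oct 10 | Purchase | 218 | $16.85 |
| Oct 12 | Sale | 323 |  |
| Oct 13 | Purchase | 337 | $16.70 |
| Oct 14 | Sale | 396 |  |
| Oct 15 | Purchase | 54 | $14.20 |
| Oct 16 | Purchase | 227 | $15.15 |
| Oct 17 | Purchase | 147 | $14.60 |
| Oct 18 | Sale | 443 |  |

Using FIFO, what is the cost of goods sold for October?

Oct 5, 270 sold [FIFO — oldest first]: 180 @ $14.05 + 90 @ $14.65 = $3,847.50
Oct 12, 323 sold [FIFO — oldest first]: 247 @ $14.65 + 76 @ $12.10 = $4,538.15
Oct 14, 396 sold [FIFO — oldest first]: 189 @ $12.10 + 207 @ $16.85 = $5,774.85
Oct 18, 443 sold [FIFO — oldest first]: 11 @ $16.85 + 337 @ $16.70 + 54 @ $14.20 + 41 @ $15.15 = $7,201.20
Total COGS = $3,847.50 + $4,538.15 + $5,774.85 + $7,201.20 = $21,361.70
Ending inventory: 186 @ $15.15 + 147 @ $14.60 = $4,964.10
Check: goods available $26,325.80 = COGS $21,361.70 + ending $4,964.10

COGS = $21,361.70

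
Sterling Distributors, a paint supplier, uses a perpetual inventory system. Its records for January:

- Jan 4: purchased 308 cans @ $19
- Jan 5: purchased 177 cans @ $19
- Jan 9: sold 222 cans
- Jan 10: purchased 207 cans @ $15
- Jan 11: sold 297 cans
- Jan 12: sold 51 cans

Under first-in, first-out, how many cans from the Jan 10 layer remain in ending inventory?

122

Jan 9, 222 sold [FIFO — oldest first]: 222 @ $19 = $4,218
Jan 11, 297 sold [FIFO — oldest first]: 86 @ $19 + 177 @ $19 + 34 @ $15 = $5,507
Jan 12, 51 sold [FIFO — oldest first]: 51 @ $15 = $765
Total COGS = $4,218 + $5,507 + $765 = $10,490
Ending inventory: 122 @ $15 = $1,830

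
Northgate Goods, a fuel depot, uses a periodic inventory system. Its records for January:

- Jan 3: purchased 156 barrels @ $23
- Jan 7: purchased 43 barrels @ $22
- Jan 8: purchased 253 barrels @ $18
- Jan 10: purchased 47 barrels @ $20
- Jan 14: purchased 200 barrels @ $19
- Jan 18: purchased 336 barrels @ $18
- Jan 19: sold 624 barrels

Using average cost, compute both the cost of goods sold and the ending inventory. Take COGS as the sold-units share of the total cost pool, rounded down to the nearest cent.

COGS = $11,983.21; ending inventory = $7,892.79

Jan 19, sell 624: 624/1035 × $19,876.00 → $11,983.21
Ending inventory (cost pool remaining) = $7,892.79
Check: goods available $19,876.00 = COGS $11,983.21 + ending $7,892.79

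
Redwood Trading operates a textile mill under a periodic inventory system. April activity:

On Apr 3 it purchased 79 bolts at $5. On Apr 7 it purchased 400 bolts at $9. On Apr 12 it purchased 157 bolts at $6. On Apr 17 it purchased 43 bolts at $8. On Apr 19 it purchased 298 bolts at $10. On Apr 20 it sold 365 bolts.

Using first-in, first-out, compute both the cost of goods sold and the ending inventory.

Apr 20, 365 sold [FIFO — oldest first]: 79 @ $5 + 286 @ $9 = $2,969
Ending inventory: 114 @ $9 + 157 @ $6 + 43 @ $8 + 298 @ $10 = $5,292
Check: goods available $8,261 = COGS $2,969 + ending $5,292

COGS = $2,969; ending inventory = $5,292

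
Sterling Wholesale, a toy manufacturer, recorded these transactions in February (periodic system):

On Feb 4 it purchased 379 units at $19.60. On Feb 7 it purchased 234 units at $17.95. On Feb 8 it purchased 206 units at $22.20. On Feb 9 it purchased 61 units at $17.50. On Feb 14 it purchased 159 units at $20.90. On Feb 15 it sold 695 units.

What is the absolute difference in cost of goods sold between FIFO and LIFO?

FIFO COGS: 379 @ $19.60 + 234 @ $17.95 + 82 @ $22.20 = $13,449.10
LIFO COGS: 159 @ $20.90 + 61 @ $17.50 + 206 @ $22.20 + 234 @ $17.95 + 35 @ $19.60 = $13,850.10
Difference = |$13,449.10 − $13,850.10| = $401.00

$401.00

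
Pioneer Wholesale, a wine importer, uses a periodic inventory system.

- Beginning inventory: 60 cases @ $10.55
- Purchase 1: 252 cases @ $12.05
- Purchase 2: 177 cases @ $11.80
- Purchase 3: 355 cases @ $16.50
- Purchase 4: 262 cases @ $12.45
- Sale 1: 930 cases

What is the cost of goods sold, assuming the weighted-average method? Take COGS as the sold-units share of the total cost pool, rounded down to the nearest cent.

Sale 1, sell 930: 930/1106 × $14,877.60 → $12,510.09
Ending inventory (cost pool remaining) = $2,367.51

COGS = $12,510.09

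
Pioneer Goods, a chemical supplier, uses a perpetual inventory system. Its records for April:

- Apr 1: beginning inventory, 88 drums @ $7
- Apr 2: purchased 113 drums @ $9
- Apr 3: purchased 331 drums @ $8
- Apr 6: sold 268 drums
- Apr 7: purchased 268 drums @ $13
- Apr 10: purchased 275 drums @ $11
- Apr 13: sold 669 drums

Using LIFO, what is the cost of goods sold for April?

Apr 6, 268 sold [LIFO — newest first]: 268 @ $8 = $2,144
Apr 13, 669 sold [LIFO — newest first]: 275 @ $11 + 268 @ $13 + 63 @ $8 + 63 @ $9 = $7,580
Total COGS = $2,144 + $7,580 = $9,724
Ending inventory: 88 @ $7 + 50 @ $9 = $1,066
Check: goods available $10,790 = COGS $9,724 + ending $1,066

COGS = $9,724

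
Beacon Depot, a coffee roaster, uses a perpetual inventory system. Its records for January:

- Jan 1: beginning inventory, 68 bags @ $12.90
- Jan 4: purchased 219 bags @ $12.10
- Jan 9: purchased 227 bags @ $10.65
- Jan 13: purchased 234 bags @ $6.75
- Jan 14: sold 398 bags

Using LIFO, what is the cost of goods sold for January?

Jan 14, 398 sold [LIFO — newest first]: 234 @ $6.75 + 164 @ $10.65 = $3,326.10
Ending inventory: 68 @ $12.90 + 219 @ $12.10 + 63 @ $10.65 = $4,198.05

COGS = $3,326.10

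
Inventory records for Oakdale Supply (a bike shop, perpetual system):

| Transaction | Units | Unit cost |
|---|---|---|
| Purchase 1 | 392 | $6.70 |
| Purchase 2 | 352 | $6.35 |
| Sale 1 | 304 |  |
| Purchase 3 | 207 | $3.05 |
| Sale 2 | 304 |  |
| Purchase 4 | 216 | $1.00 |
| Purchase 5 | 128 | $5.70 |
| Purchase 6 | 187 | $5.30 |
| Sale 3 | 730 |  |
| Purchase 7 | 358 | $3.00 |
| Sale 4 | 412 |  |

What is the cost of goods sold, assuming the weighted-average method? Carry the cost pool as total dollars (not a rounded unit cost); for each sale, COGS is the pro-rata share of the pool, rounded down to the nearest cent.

After Purchase 1: 392 on hand, pool $2,626.40 (≈ $6.7000 each)
After Purchase 2: 744 on hand, pool $4,861.60 (≈ $6.5344 each)
Sale 1, sell 304: 304/744 × $4,861.60 → $1,986.46
After Purchase 3: 647 on hand, pool $3,506.49 (≈ $5.4196 each)
Sale 2, sell 304: 304/647 × $3,506.49 → $1,647.56
After Purchase 4: 559 on hand, pool $2,074.93 (≈ $3.7119 each)
After Purchase 5: 687 on hand, pool $2,804.53 (≈ $4.0823 each)
After Purchase 6: 874 on hand, pool $3,795.63 (≈ $4.3428 each)
Sale 3, sell 730: 730/874 × $3,795.63 → $3,170.26
After Purchase 7: 502 on hand, pool $1,699.37 (≈ $3.3852 each)
Sale 4, sell 412: 412/502 × $1,699.37 → $1,394.70
Total COGS = $1,986.46 + $1,647.56 + $3,170.26 + $1,394.70 = $8,198.98
Ending inventory (cost pool remaining) = $304.67
Check: goods available $8,503.65 = COGS $8,198.98 + ending $304.67

COGS = $8,198.98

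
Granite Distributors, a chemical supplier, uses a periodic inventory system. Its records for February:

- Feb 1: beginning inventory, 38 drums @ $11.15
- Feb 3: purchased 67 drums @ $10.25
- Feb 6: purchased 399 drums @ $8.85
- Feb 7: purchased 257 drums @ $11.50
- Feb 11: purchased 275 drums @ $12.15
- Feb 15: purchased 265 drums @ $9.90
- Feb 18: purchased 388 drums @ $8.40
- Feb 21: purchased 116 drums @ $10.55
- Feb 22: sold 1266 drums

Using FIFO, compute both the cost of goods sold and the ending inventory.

COGS = $13,215.35; ending inventory = $4,829.50

Feb 22, 1266 sold [FIFO — oldest first]: 38 @ $11.15 + 67 @ $10.25 + 399 @ $8.85 + 257 @ $11.50 + 275 @ $12.15 + 230 @ $9.90 = $13,215.35
Ending inventory: 35 @ $9.90 + 388 @ $8.40 + 116 @ $10.55 = $4,829.50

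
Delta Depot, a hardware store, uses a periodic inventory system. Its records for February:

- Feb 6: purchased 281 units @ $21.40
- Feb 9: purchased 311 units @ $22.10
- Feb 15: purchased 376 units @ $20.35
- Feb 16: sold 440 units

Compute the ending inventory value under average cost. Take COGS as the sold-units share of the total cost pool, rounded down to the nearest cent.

Ending inventory = $11,202.60

Feb 16, sell 440: 440/968 × $20,538.10 → $9,335.50
Ending inventory (cost pool remaining) = $11,202.60
Check: goods available $20,538.10 = COGS $9,335.50 + ending $11,202.60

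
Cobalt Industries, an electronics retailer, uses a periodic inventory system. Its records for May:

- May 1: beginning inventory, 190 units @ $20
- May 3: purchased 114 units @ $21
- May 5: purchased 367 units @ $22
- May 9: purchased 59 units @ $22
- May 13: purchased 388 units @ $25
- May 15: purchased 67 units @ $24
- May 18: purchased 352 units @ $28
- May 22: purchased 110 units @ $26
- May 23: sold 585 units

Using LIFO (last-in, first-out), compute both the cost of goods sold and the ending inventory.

COGS = $15,724; ending inventory = $23,866

May 23, 585 sold [LIFO — newest first]: 110 @ $26 + 352 @ $28 + 67 @ $24 + 56 @ $25 = $15,724
Ending inventory: 190 @ $20 + 114 @ $21 + 367 @ $22 + 59 @ $22 + 332 @ $25 = $23,866
Check: goods available $39,590 = COGS $15,724 + ending $23,866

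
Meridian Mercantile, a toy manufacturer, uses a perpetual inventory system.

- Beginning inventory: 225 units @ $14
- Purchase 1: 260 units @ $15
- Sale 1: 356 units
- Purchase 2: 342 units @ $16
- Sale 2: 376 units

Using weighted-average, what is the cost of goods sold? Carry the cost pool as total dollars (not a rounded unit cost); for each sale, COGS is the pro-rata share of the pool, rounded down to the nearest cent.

After Beginning: 225 on hand, pool $3,150.00 (≈ $14.0000 each)
After Purchase 1: 485 on hand, pool $7,050.00 (≈ $14.5361 each)
Sale 1, sell 356: 356/485 × $7,050.00 → $5,174.84
After Purchase 2: 471 on hand, pool $7,347.16 (≈ $15.5991 each)
Sale 2, sell 376: 376/471 × $7,347.16 → $5,865.24
Total COGS = $5,174.84 + $5,865.24 = $11,040.08
Ending inventory (cost pool remaining) = $1,481.92
Check: goods available $12,522.00 = COGS $11,040.08 + ending $1,481.92

COGS = $11,040.08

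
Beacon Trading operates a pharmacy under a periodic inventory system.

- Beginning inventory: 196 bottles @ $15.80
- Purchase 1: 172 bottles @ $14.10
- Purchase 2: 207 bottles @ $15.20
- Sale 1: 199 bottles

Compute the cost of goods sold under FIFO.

Sale 1 (199) [FIFO — oldest first]: 196 @ $15.80 + 3 @ $14.10 = $3,139.10
Ending inventory: 169 @ $14.10 + 207 @ $15.20 = $5,529.30

COGS = $3,139.10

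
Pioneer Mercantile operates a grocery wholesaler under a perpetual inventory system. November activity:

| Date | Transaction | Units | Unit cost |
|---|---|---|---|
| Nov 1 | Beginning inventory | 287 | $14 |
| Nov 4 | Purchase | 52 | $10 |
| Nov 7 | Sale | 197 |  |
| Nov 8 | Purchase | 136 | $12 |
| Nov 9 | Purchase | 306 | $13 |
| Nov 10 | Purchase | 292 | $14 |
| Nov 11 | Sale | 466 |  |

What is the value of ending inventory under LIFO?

Ending inventory = $5,336

Nov 7, 197 sold [LIFO — newest first]: 52 @ $10 + 145 @ $14 = $2,550
Nov 11, 466 sold [LIFO — newest first]: 292 @ $14 + 174 @ $13 = $6,350
Total COGS = $2,550 + $6,350 = $8,900
Ending inventory: 142 @ $14 + 136 @ $12 + 132 @ $13 = $5,336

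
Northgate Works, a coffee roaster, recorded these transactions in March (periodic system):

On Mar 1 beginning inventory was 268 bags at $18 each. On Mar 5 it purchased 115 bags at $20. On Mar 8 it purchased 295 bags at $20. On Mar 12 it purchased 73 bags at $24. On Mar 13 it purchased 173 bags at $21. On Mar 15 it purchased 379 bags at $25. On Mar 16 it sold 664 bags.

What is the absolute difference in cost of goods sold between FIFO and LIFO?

$2,896

FIFO COGS: 268 @ $18 + 115 @ $20 + 281 @ $20 = $12,744
LIFO COGS: 379 @ $25 + 173 @ $21 + 73 @ $24 + 39 @ $20 = $15,640
Difference = |$12,744 − $15,640| = $2,896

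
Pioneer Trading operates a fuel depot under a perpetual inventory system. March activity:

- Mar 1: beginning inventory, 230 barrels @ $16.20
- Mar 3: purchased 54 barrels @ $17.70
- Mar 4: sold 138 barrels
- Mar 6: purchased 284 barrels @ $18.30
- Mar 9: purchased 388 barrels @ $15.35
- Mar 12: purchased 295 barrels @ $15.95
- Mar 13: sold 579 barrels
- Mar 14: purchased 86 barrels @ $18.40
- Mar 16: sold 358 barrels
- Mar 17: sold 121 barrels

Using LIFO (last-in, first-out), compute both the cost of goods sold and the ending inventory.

COGS = $19,838.25; ending inventory = $2,284.20

Mar 4, 138 sold [LIFO — newest first]: 54 @ $17.70 + 84 @ $16.20 = $2,316.60
Mar 13, 579 sold [LIFO — newest first]: 295 @ $15.95 + 284 @ $15.35 = $9,064.65
Mar 16, 358 sold [LIFO — newest first]: 86 @ $18.40 + 104 @ $15.35 + 168 @ $18.30 = $6,253.20
Mar 17, 121 sold [LIFO — newest first]: 116 @ $18.30 + 5 @ $16.20 = $2,203.80
Total COGS = $2,316.60 + $9,064.65 + $6,253.20 + $2,203.80 = $19,838.25
Ending inventory: 141 @ $16.20 = $2,284.20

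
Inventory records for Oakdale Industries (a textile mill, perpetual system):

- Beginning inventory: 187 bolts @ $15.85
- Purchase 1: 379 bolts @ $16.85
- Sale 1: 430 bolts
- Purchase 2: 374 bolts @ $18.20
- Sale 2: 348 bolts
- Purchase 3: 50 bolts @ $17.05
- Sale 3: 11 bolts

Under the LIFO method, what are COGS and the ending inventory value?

Sale 1 (430) [LIFO — newest first]: 379 @ $16.85 + 51 @ $15.85 = $7,194.50
Sale 2 (348) [LIFO — newest first]: 348 @ $18.20 = $6,333.60
Sale 3 (11) [LIFO — newest first]: 11 @ $17.05 = $187.55
Total COGS = $7,194.50 + $6,333.60 + $187.55 = $13,715.65
Ending inventory: 136 @ $15.85 + 26 @ $18.20 + 39 @ $17.05 = $3,293.75
Check: goods available $17,009.40 = COGS $13,715.65 + ending $3,293.75

COGS = $13,715.65; ending inventory = $3,293.75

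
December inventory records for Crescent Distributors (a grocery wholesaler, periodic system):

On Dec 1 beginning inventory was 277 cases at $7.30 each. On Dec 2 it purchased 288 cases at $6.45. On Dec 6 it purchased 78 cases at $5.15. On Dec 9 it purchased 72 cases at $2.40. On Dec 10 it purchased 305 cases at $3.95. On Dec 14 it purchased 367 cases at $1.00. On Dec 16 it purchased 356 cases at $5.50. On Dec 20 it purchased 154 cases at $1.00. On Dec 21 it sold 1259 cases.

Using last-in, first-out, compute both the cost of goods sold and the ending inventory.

COGS = $3,882.30; ending inventory = $4,255.65

Dec 21, 1259 sold [LIFO — newest first]: 154 @ $1.00 + 356 @ $5.50 + 367 @ $1.00 + 305 @ $3.95 + 72 @ $2.40 + 5 @ $5.15 = $3,882.30
Ending inventory: 277 @ $7.30 + 288 @ $6.45 + 73 @ $5.15 = $4,255.65
Check: goods available $8,137.95 = COGS $3,882.30 + ending $4,255.65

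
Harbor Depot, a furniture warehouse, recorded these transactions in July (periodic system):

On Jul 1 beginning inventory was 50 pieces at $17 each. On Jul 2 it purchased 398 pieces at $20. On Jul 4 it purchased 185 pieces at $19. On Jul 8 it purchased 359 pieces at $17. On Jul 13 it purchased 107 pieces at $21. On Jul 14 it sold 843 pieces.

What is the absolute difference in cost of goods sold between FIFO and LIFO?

FIFO COGS: 50 @ $17 + 398 @ $20 + 185 @ $19 + 210 @ $17 = $15,895
LIFO COGS: 107 @ $21 + 359 @ $17 + 185 @ $19 + 192 @ $20 = $15,705
Difference = |$15,895 − $15,705| = $190

$190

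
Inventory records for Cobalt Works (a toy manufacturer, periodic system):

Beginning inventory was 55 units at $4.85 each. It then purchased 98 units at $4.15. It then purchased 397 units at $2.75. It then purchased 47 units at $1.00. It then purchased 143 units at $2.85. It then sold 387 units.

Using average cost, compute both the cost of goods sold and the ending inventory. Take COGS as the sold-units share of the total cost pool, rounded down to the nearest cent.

Sale 1, sell 387: 387/740 × $2,219.75 → $1,160.86
Ending inventory (cost pool remaining) = $1,058.89

COGS = $1,160.86; ending inventory = $1,058.89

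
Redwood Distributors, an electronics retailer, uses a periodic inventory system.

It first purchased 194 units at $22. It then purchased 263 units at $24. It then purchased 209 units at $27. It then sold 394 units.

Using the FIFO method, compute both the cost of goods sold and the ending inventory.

Sale 1 (394) [FIFO — oldest first]: 194 @ $22 + 200 @ $24 = $9,068
Ending inventory: 63 @ $24 + 209 @ $27 = $7,155

COGS = $9,068; ending inventory = $7,155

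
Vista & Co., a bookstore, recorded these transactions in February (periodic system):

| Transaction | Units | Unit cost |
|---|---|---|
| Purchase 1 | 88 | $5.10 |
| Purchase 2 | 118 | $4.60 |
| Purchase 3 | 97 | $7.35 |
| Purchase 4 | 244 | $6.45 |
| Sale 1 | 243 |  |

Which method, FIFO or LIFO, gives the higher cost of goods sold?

FIFO COGS: 88 @ $5.10 + 118 @ $4.60 + 37 @ $7.35 = $1,263.55
LIFO COGS: 243 @ $6.45 = $1,567.35

LIFO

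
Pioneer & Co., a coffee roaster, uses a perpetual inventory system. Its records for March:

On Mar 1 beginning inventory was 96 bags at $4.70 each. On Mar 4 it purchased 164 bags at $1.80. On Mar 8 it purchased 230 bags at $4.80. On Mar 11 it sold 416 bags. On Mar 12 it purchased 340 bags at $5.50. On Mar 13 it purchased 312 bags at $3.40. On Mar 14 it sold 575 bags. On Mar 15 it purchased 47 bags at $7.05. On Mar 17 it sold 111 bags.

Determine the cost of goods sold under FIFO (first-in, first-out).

Mar 11, 416 sold [FIFO — oldest first]: 96 @ $4.70 + 164 @ $1.80 + 156 @ $4.80 = $1,495.20
Mar 14, 575 sold [FIFO — oldest first]: 74 @ $4.80 + 340 @ $5.50 + 161 @ $3.40 = $2,772.60
Mar 17, 111 sold [FIFO — oldest first]: 111 @ $3.40 = $377.40
Total COGS = $1,495.20 + $2,772.60 + $377.40 = $4,645.20
Ending inventory: 40 @ $3.40 + 47 @ $7.05 = $467.35

COGS = $4,645.20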